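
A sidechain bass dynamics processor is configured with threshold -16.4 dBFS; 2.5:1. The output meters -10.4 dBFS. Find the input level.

Post-compression overshoot = -10.4 − (-16.4) = 6 dB.
Input overshoot = R × output overshoot = 15 dB → input = -16.4 + 15 = -1.4 dBFS.

-1.4 dBFS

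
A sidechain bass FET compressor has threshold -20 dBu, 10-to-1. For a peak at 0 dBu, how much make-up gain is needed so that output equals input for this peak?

Without make-up, output = threshold + overshoot/10 = -20 + 2 = -18 dBu.
Gap to target: 18 dB.

18 dB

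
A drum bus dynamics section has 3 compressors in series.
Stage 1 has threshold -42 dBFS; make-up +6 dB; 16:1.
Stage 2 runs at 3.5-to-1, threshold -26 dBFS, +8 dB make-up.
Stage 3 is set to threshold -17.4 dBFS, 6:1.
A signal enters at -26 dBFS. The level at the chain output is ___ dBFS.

Stage 1: -26 dBFS is 16 dB over -42 dBFS; at 16:1 that becomes 1 dB over, giving -41 dBFS; +6 dB make-up → -35 dBFS.
Stage 2: below threshold (-35 ≤ -26); passes unchanged; make-up brings it to -27 dBFS.
Stage 3: below threshold (-27 ≤ -17.4); passes unchanged; output -27 dBFS.

-27 dBFS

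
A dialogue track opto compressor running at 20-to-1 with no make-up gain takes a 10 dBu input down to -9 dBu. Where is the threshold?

Let T be the threshold. Output overshoot = (input overshoot)/R, so -9 − T = (10 − T)/20.
20·(-9 − T) = 10 − T → 19·T = -180 − 10 = -190.
T = -190/19 = -10 dBu.

-10 dBu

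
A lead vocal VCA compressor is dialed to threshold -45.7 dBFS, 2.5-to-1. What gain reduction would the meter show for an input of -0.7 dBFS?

27 dB

The signal is 45 dB above threshold.
A 2.5:1 ratio leaves 18 dB of that excess.
So the signal is attenuated by 45 − 18 = 27 dB.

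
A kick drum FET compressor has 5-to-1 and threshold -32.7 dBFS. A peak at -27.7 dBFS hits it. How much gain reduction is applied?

4 dB

-27.7 dBFS exceeds the threshold by 5 dB.
At 5:1, output sits 5/5 = 1 dB above threshold.
GR = overshoot in − overshoot out = 5 − 1 = 4 dB.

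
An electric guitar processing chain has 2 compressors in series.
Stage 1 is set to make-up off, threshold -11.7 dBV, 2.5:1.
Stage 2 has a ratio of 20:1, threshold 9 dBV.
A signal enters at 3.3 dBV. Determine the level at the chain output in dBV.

-5.7 dBV

Stage 1: overshoot 15 dB → 15/2.5 = 6 dB → -5.7 dBV.
Stage 2: below threshold (-5.7 ≤ 9); passes unchanged; output -5.7 dBV.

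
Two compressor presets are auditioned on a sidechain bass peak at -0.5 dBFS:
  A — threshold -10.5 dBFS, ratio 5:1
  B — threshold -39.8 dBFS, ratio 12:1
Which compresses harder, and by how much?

B, by 28.025 dB

A: GR = 10 − 10/5 = 8 dB.
B: GR = 39.3 − 39.3/12 = 36.025 dB.
B applies 28.025 dB more gain reduction.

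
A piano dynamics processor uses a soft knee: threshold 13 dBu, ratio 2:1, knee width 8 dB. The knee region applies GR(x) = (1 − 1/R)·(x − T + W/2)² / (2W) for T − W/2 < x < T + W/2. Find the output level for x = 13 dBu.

12.5 dBu

x − T + W/2 = 13 − 13 + 4 = 4.
GR = (1 − 1/2) × 4² / 16 = 0.5 × 16 / 16 = 0.5 dB.
Output = 13 − 0.5 = 12.5 dBu.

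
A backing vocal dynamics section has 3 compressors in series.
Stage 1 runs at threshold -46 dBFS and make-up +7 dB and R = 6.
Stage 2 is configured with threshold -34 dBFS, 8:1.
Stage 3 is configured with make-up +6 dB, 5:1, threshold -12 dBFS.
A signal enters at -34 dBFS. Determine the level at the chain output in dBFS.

Stage 1: -34 dBFS is 12 dB over -46 dBFS; at 6:1 that becomes 2 dB over, giving -44 dBFS; +7 dB make-up → -37 dBFS.
Stage 2: -37 dBFS is at or below the -34 dBFS threshold — no compression; output -37 dBFS.
Stage 3: -37 dBFS is at or below the -12 dBFS threshold — no compression; make-up brings it to -31 dBFS.

-31 dBFS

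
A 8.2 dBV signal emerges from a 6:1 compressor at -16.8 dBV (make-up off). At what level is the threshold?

Let T be the threshold. Output overshoot = (input overshoot)/R, so -16.8 − T = (8.2 − T)/6.
6·(-16.8 − T) = 8.2 − T → 5·T = -100.8 − 8.2 = -109.
T = -109/5 = -21.8 dBV.

-21.8 dBV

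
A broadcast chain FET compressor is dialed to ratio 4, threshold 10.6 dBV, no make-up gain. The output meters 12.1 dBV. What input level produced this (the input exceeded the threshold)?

That's 1.5 dB above the 10.6 dBV threshold.
Input overshoot = R × output overshoot = 6 dB → input = 10.6 + 6 = 16.6 dBV.

16.6 dBV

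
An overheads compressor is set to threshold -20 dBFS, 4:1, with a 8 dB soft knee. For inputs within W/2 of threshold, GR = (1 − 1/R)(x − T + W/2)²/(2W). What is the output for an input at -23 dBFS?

-23.046875 dBFS

x − T + W/2 = -23 − (-20) + 4 = 1.
GR = (1 − 1/4) × 1² / 16 = 0.75 × 1 / 16 = 0.046875 dB.
Output = -23 − 0.046875 = -23.046875 dBFS.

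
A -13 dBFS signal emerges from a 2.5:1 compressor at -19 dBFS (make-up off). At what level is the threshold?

Input is 10 dB above T (since output overshoot × R = input overshoot: (-19 − T)·2.5 = -13 − T gives T = -23 dBFS).
Check: -23 + (-13 − (-23))/2.5 = -23 + 4 = -19 dBFS. ✓

-23 dBFS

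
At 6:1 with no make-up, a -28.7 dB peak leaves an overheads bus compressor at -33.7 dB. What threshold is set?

-34.7 dB

Gain reduction = -28.7 − (-33.7) = 5 dB; output overshoot = GR / (R − 1) = 5 / 5 = 1 dB.
Threshold = output − output overshoot = -33.7 − 1 = -34.7 dB.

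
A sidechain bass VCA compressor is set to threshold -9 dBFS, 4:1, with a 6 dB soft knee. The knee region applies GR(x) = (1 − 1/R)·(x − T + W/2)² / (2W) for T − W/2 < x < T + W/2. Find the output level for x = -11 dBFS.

-11.0625 dBFS

x − T + W/2 = -11 − (-9) + 3 = 1.
GR = (1 − 1/4) × 1² / 12 = 0.75 × 1 / 12 = 0.0625 dB.
Output = -11 − 0.0625 = -11.0625 dBFS.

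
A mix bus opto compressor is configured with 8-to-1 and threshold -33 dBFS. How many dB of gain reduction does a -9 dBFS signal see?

21 dB

Overshoot = -9 − (-33) = 24 dB.
After 8:1 compression the overshoot becomes 24/8 = 3 dB.
Gain reduction = 24 − 3 = 21 dB.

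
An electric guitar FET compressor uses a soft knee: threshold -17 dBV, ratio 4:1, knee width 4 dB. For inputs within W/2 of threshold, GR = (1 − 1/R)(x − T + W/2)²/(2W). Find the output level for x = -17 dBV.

-17.375 dBV

x − T + W/2 = -17 − (-17) + 2 = 2.
GR = (1 − 1/4) × 2² / 8 = 0.75 × 4 / 8 = 0.375 dB.
Output = -17 − 0.375 = -17.375 dBV.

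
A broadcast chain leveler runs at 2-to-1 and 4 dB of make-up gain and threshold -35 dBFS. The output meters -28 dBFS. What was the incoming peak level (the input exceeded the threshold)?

Stripping the +4 dB make-up gives -32 dBFS at the gain stage.
Post-compression overshoot = -32 − (-35) = 3 dB.
Input overshoot = R × output overshoot = 6 dB → input = -35 + 6 = -29 dBFS.

-29 dBFS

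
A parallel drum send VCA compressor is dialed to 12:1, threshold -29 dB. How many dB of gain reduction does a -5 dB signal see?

Overshoot = -5 − (-29) = 24 dB.
At 12:1, output sits 24/12 = 2 dB above threshold.
So the signal is attenuated by 24 − 2 = 22 dB.

22 dB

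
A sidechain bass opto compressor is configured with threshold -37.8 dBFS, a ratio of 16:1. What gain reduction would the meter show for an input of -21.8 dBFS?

Overshoot = -21.8 − (-37.8) = 16 dB.
After 16:1 compression the overshoot becomes 16/16 = 1 dB.
So the signal is attenuated by 16 − 1 = 15 dB.

15 dB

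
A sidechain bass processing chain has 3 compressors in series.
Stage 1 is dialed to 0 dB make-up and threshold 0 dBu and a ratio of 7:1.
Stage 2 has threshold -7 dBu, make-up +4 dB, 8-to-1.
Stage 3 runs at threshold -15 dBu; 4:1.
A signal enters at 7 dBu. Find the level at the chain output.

Stage 1: overshoot 7 dB → 7/7 = 1 dB → 1 dBu.
Stage 2: overshoot 8 dB → 8/8 = 1 dB → -6 dBu; +4 dB make-up → -2 dBu.
Stage 3: overshoot 13 dB → 13/4 = 3.25 dB → -11.75 dBu.

-11.75 dBu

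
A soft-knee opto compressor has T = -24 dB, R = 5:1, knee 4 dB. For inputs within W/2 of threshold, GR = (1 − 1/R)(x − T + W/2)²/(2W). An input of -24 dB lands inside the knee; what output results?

x − T + W/2 = -24 − (-24) + 2 = 2.
GR = (1 − 1/5) × 2² / 8 = 0.8 × 4 / 8 = 0.4 dB.
Output = -24 − 0.4 = -24.4 dB.

-24.4 dB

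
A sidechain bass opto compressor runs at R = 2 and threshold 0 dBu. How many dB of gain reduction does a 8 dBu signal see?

4 dB

The signal is 8 dB above threshold.
At 2:1, output sits 8/2 = 4 dB above threshold.
Gain reduction = 8 − 4 = 4 dB.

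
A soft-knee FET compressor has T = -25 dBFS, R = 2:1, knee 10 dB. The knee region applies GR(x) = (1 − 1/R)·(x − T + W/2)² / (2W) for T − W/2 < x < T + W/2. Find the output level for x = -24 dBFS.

x − T + W/2 = -24 − (-25) + 5 = 6.
GR = (1 − 1/2) × 6² / 20 = 0.5 × 36 / 20 = 0.9 dB.
Output = -24 − 0.9 = -24.9 dBFS.

-24.9 dBFS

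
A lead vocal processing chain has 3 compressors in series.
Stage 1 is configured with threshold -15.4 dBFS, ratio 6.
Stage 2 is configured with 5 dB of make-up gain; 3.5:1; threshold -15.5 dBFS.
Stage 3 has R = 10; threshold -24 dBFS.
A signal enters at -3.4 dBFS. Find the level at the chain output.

-22.59 dBFS

Stage 1: -3.4 dBFS is 12 dB over -15.4 dBFS; at 6:1 that becomes 2 dB over, giving -13.4 dBFS.
Stage 2: overshoot 2.1 dB → 2.1/3.5 = 0.6 dB → -14.9 dBFS; +5 dB make-up → -9.9 dBFS.
Stage 3: -9.9 dBFS is 14.1 dB over -24 dBFS; at 10:1 that becomes 1.41 dB over, giving -22.59 dBFS.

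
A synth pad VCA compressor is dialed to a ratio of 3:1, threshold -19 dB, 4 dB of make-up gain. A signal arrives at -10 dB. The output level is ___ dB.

-10 dB sits 9 dB over threshold.
At 3:1 the overshoot is divided by 3, leaving 3 dB above threshold.
Output = -19 + 3 = -16 dB; make-up adds 4 dB, giving -12 dB.

-12 dB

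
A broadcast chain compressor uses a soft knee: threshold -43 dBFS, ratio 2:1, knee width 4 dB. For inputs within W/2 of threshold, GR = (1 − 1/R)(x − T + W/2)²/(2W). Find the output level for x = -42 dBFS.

x − T + W/2 = -42 − (-43) + 2 = 3.
GR = (1 − 1/2) × 3² / 8 = 0.5 × 9 / 8 = 0.5625 dB.
Output = -42 − 0.5625 = -42.5625 dBFS.

-42.5625 dBFS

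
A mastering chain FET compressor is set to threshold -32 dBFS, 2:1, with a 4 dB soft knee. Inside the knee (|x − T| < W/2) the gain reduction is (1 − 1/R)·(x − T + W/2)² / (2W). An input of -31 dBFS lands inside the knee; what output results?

x − T + W/2 = -31 − (-32) + 2 = 3.
GR = (1 − 1/2) × 3² / 8 = 0.5 × 9 / 8 = 0.5625 dB.
Output = -31 − 0.5625 = -31.5625 dBFS.

-31.5625 dBFS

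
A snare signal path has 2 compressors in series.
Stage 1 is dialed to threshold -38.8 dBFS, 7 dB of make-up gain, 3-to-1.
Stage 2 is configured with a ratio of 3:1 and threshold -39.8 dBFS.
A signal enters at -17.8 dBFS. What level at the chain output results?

-34.8 dBFS

Stage 1: 21 dB above -38.8 dBFS, reduced 3:1 to 7 dB above → -31.8 dBFS; +7 dB make-up → -24.8 dBFS.
Stage 2: overshoot 15 dB → 15/3 = 5 dB → -34.8 dBFS.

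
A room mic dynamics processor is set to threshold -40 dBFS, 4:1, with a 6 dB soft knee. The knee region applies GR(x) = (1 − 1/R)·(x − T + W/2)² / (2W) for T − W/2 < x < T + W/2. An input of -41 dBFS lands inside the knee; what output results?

x − T + W/2 = -41 − (-40) + 3 = 2.
GR = (1 − 1/4) × 2² / 12 = 0.75 × 4 / 12 = 0.25 dB.
Output = -41 − 0.25 = -41.25 dBFS.

-41.25 dBFS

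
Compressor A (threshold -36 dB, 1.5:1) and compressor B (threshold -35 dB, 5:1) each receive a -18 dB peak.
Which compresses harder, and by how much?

B, by 7.6 dB

A: overshoot 18 dB → output overshoot 12 dB → GR 6 dB.
B: overshoot 17 dB → output overshoot 3.4 dB → GR 13.6 dB.
B reduces 7.6 dB more.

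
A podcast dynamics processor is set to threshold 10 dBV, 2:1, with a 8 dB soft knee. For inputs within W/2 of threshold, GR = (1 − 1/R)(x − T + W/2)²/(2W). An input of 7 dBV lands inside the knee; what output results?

x − T + W/2 = 7 − 10 + 4 = 1.
GR = (1 − 1/2) × 1² / 16 = 0.5 × 1 / 16 = 0.03125 dB.
Output = 7 − 0.03125 = 6.96875 dBV.

6.96875 dBV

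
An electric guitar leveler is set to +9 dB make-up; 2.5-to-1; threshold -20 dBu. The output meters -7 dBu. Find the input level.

Before make-up, the level was -7 − 9 = -16 dBu.
Post-compression overshoot = -16 − (-20) = 4 dB.
Undo the ratio: input overshoot = 4 × 2.5 = 10 dB, giving input = -10 dBu.

-10 dBu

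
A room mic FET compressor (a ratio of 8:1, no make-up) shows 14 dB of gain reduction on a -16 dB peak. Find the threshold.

-32 dB

Input is 16 dB above T (since output overshoot × R = input overshoot: (-30 − T)·8 = -16 − T gives T = -32 dB).
Check: -32 + (-16 − (-32))/8 = -32 + 2 = -30 dB. ✓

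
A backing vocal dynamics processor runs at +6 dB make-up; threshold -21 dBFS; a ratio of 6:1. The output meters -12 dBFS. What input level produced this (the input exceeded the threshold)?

Remove make-up: -12 − 6 = -18 dBFS.
That's 3 dB above the -21 dBFS threshold.
Undo the ratio: input overshoot = 3 × 6 = 18 dB, giving input = -3 dBFS.

-3 dBFS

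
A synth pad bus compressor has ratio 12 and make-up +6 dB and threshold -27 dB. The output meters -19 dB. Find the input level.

-3 dB

Stripping the +6 dB make-up gives -25 dB at the gain stage.
The compressed level sits -25 − (-27) = 2 dB over threshold.
Undo the ratio: input overshoot = 2 × 12 = 24 dB, giving input = -3 dB.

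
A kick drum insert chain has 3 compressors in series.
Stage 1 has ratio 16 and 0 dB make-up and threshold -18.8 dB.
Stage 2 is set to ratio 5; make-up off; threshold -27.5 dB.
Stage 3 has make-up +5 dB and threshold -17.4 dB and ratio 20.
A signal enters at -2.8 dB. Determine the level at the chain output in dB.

-20.56 dB

Stage 1: 16 dB above -18.8 dB, reduced 16:1 to 1 dB above → -17.8 dB.
Stage 2: 9.7 dB above -27.5 dB, reduced 5:1 to 1.94 dB above → -25.56 dB.
Stage 3: -25.56 dB is at or below the -17.4 dB threshold — no compression; make-up brings it to -20.56 dB.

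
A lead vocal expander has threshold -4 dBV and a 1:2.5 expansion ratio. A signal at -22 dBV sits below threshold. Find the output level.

-49 dBV

Below threshold, a 1:2.5 expander applies gain = (2.5−1)×(T − x) of attenuation.
(2.5−1) × 18 = 27 dB, so output = -22 − 27 = -49 dBV.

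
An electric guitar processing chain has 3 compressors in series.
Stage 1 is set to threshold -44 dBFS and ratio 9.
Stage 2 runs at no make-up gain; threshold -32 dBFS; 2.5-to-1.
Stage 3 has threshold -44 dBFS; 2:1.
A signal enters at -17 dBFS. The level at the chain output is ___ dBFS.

Stage 1: overshoot 27 dB → 27/9 = 3 dB → -41 dBFS.
Stage 2: -41 dBFS is at or below the -32 dBFS threshold — no compression; output -41 dBFS.
Stage 3: 3 dB above -44 dBFS, reduced 2:1 to 1.5 dB above → -42.5 dBFS.

-42.5 dBFS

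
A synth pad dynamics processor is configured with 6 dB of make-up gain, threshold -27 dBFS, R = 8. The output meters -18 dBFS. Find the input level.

-3 dBFS

Before make-up, the level was -18 − 6 = -24 dBFS.
The compressed level sits -24 − (-27) = 3 dB over threshold.
Before 8:1 compression the overshoot was 3 × 8 = 24 dB, so input = -27 + 24 = -3 dBFS.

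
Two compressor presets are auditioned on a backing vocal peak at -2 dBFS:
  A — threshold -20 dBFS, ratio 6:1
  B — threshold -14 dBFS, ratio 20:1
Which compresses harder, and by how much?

A, by 3.6 dB

A: overshoot 18 dB → output overshoot 3 dB → GR 15 dB.
B: overshoot 12 dB → output overshoot 0.6 dB → GR 11.4 dB.
A reduces 3.6 dB more.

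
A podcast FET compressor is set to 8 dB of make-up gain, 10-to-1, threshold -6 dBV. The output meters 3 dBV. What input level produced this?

4 dBV

Stripping the +8 dB make-up gives -5 dBV at the gain stage.
Post-compression overshoot = -5 − (-6) = 1 dB.
Undo the ratio: input overshoot = 1 × 10 = 10 dB, giving input = 4 dBV.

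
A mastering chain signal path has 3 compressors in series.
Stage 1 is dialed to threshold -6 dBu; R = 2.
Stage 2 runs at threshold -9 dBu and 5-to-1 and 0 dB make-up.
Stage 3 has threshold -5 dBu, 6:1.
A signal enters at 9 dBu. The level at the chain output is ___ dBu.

Stage 1: 9 dBu is 15 dB over -6 dBu; at 2:1 that becomes 7.5 dB over, giving 1.5 dBu.
Stage 2: 10.5 dB above -9 dBu, reduced 5:1 to 2.1 dB above → -6.9 dBu.
Stage 3: -6.9 dBu ≤ -5 dBu, so stage 3 doesn't engage; output -6.9 dBu.

-6.9 dBu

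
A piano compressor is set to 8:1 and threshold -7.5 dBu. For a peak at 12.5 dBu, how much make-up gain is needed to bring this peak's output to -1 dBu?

Overshoot 20 dB → 20/8 = 2.5 dB after compression, so the compressed level is -7.5 + 2.5 = -5 dBu.
Make-up = target − compressed = -1 − (-5) = 4 dB.

4 dB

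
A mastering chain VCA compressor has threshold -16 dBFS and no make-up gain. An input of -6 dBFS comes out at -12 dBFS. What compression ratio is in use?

2.5:1

Input overshoot = -6 − (-16) = 10 dB; output overshoot = -12 − (-16) = 4 dB.
Ratio = 10 / 4 = 2.5.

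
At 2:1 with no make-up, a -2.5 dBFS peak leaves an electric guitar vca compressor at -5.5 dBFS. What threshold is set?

Let T be the threshold. Output overshoot = (input overshoot)/R, so -5.5 − T = (-2.5 − T)/2.
2·(-5.5 − T) = -2.5 − T → 1·T = -11 − (-2.5) = -8.5.
T = -8.5/1 = -8.5 dBFS.

-8.5 dBFS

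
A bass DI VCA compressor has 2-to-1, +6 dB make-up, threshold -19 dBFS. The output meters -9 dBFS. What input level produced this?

-11 dBFS

Stripping the +6 dB make-up gives -15 dBFS at the gain stage.
The compressed level sits -15 − (-19) = 4 dB over threshold.
Undo the ratio: input overshoot = 4 × 2 = 8 dB, giving input = -11 dBFS.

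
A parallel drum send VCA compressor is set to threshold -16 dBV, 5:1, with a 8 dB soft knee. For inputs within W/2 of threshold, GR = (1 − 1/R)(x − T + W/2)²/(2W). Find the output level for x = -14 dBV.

x − T + W/2 = -14 − (-16) + 4 = 6.
GR = (1 − 1/5) × 6² / 16 = 0.8 × 36 / 16 = 1.8 dB.
Output = -14 − 1.8 = -15.8 dBV.

-15.8 dBV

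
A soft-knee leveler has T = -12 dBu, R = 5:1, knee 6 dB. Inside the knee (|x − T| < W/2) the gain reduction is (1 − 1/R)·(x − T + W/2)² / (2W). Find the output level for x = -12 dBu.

x − T + W/2 = -12 − (-12) + 3 = 3.
GR = (1 − 1/5) × 3² / 12 = 0.8 × 9 / 12 = 0.6 dB.
Output = -12 − 0.6 = -12.6 dBu.

-12.6 dBu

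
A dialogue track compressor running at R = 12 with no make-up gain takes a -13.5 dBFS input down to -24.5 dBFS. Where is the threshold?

Let T be the threshold. Output overshoot = (input overshoot)/R, so -24.5 − T = (-13.5 − T)/12.
12·(-24.5 − T) = -13.5 − T → 11·T = -294 − (-13.5) = -280.5.
T = -280.5/11 = -25.5 dBFS.

-25.5 dBFS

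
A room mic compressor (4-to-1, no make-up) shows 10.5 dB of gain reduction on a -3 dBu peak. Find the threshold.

Let T be the threshold. Output overshoot = (input overshoot)/R, so -13.5 − T = (-3 − T)/4.
4·(-13.5 − T) = -3 − T → 3·T = -54 − (-3) = -51.
T = -51/3 = -17 dBu.

-17 dBu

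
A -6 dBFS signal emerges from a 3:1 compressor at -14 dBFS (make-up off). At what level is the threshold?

Gain reduction = -6 − (-14) = 8 dB; output overshoot = GR / (R − 1) = 8 / 2 = 4 dB.
Threshold = output − output overshoot = -14 − 4 = -18 dBFS.

-18 dBFS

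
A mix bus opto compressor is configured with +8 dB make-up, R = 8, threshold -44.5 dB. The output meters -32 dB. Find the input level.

Before make-up, the level was -32 − 8 = -40 dB.
The compressed level sits -40 − (-44.5) = 4.5 dB over threshold.
Input overshoot = R × output overshoot = 36 dB → input = -44.5 + 36 = -8.5 dB.

-8.5 dB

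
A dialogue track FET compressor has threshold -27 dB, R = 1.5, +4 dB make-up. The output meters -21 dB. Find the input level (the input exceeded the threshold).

Remove make-up: -21 − 4 = -25 dB.
The compressed level sits -25 − (-27) = 2 dB over threshold.
Before 1.5:1 compression the overshoot was 2 × 1.5 = 3 dB, so input = -27 + 3 = -24 dB.

-24 dB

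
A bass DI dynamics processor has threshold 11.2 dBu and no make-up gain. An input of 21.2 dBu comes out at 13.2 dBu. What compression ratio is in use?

Input overshoot = 21.2 − 11.2 = 10 dB; output overshoot = 13.2 − 11.2 = 2 dB.
Ratio = 10 / 2 = 5.

5:1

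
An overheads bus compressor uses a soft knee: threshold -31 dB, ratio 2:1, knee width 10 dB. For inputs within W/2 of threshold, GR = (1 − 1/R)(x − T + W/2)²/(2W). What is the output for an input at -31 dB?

-31.625 dB

x − T + W/2 = -31 − (-31) + 5 = 5.
GR = (1 − 1/2) × 5² / 20 = 0.5 × 25 / 20 = 0.625 dB.
Output = -31 − 0.625 = -31.625 dB.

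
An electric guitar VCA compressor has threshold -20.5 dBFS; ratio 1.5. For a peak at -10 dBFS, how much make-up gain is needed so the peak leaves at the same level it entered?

The peak compresses to -20.5 + 10.5/1.5 = -13.5 dBFS.
To reach -10 dBFS requires -10 − (-13.5) = 3.5 dB of make-up.

3.5 dB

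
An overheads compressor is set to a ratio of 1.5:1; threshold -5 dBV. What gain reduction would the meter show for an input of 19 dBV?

Overshoot = 19 − (-5) = 24 dB.
After 1.5:1 compression the overshoot becomes 24/1.5 = 16 dB.
Gain reduction = 24 − 16 = 8 dB.

8 dB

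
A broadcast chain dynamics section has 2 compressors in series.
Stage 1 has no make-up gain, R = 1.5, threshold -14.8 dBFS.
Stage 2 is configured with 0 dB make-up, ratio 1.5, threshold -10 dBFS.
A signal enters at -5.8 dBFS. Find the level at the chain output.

Stage 1: -5.8 dBFS is 9 dB over -14.8 dBFS; at 1.5:1 that becomes 6 dB over, giving -8.8 dBFS.
Stage 2: overshoot 1.2 dB → 1.2/1.5 = 0.8 dB → -9.2 dBFS.

-9.2 dBFS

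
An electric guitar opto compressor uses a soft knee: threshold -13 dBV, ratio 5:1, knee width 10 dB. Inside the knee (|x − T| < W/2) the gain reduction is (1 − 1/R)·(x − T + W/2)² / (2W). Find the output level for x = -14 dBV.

x − T + W/2 = -14 − (-13) + 5 = 4.
GR = (1 − 1/5) × 4² / 20 = 0.8 × 16 / 20 = 0.64 dB.
Output = -14 − 0.64 = -14.64 dBV.

-14.64 dBV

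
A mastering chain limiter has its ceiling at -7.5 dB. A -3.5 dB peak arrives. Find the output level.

-7.5 dB

At ∞:1, everything above -7.5 dB is held at the ceiling.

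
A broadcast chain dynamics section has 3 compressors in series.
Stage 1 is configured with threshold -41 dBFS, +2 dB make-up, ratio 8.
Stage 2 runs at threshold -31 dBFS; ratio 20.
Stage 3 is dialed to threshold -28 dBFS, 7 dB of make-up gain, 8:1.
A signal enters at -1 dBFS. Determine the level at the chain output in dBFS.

Stage 1: -1 dBFS is 40 dB over -41 dBFS; at 8:1 that becomes 5 dB over, giving -36 dBFS; +2 dB make-up → -34 dBFS.
Stage 2: below threshold (-34 ≤ -31); passes unchanged; output -34 dBFS.
Stage 3: -34 dBFS ≤ -28 dBFS, so stage 3 doesn't engage; make-up brings it to -27 dBFS.

-27 dBFS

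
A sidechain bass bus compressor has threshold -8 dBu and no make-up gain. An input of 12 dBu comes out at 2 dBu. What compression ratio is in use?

2:1

Input overshoot = 12 − (-8) = 20 dB; output overshoot = 2 − (-8) = 10 dB.
Ratio = 20 / 10 = 2.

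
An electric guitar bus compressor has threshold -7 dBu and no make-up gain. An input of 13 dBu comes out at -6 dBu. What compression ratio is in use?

20:1

Input overshoot = 13 − (-7) = 20 dB; output overshoot = -6 − (-7) = 1 dB.
Ratio = 20 / 1 = 20.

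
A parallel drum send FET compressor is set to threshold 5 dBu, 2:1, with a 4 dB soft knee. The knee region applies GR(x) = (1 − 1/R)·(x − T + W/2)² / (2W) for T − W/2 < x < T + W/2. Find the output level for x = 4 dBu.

3.9375 dBu

x − T + W/2 = 4 − 5 + 2 = 1.
GR = (1 − 1/2) × 1² / 8 = 0.5 × 1 / 8 = 0.0625 dB.
Output = 4 − 0.0625 = 3.9375 dBu.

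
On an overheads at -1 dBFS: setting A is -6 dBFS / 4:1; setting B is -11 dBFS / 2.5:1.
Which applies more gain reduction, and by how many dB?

A: overshoot 5 dB → output overshoot 1.25 dB → GR 3.75 dB.
B: overshoot 10 dB → output overshoot 4 dB → GR 6 dB.
B applies 2.25 dB more gain reduction.

B, by 2.25 dB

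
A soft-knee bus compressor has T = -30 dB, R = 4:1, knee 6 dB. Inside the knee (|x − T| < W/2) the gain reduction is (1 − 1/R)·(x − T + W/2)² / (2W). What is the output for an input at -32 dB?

-32.0625 dB

x − T + W/2 = -32 − (-30) + 3 = 1.
GR = (1 − 1/4) × 1² / 12 = 0.75 × 1 / 12 = 0.0625 dB.
Output = -32 − 0.0625 = -32.0625 dB.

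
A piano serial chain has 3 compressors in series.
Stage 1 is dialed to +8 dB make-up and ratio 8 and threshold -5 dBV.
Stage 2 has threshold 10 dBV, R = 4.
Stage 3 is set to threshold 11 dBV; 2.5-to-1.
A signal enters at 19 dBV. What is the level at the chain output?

6 dBV

Stage 1: 24 dB above -5 dBV, reduced 8:1 to 3 dB above → -2 dBV; +8 dB make-up → 6 dBV.
Stage 2: 6 dBV ≤ 10 dBV, so stage 2 doesn't engage; output 6 dBV.
Stage 3: 6 dBV ≤ 11 dBV, so stage 3 doesn't engage; output 6 dBV.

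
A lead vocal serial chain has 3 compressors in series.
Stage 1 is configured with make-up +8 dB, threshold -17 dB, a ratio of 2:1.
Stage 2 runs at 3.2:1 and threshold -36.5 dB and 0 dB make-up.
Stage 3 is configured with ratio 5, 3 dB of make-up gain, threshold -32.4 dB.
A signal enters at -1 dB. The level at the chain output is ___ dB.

-28.00125 dB

Stage 1: -1 dB is 16 dB over -17 dB; at 2:1 that becomes 8 dB over, giving -9 dB; +8 dB make-up → -1 dB.
Stage 2: -1 dB is 35.5 dB over -36.5 dB; at 3.2:1 that becomes 11.09375 dB over, giving -25.40625 dB.
Stage 3: -25.40625 dB is 6.99375 dB over -32.4 dB; at 5:1 that becomes 1.39875 dB over, giving -31.00125 dB; +3 dB make-up → -28.00125 dB.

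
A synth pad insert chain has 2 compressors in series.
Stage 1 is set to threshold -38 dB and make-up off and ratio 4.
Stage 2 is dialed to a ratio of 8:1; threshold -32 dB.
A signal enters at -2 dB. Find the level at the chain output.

Stage 1: 36 dB above -38 dB, reduced 4:1 to 9 dB above → -29 dB.
Stage 2: -29 dB is 3 dB over -32 dB; at 8:1 that becomes 0.375 dB over, giving -31.625 dB.

-31.625 dB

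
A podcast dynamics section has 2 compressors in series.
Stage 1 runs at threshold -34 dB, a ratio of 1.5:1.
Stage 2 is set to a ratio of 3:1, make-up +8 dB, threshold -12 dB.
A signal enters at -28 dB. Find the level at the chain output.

Stage 1: overshoot 6 dB → 6/1.5 = 4 dB → -30 dB.
Stage 2: below threshold (-30 ≤ -12); passes unchanged; make-up brings it to -22 dB.

-22 dB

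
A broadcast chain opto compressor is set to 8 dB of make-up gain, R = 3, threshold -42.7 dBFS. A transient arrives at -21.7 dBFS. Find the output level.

-27.7 dBFS

Overshoot: -21.7 − (-42.7) = 21 dB.
At 3:1 the overshoot is divided by 3, leaving 7 dB above threshold.
So the level is -42.7 + 7 = -35.7 dBFS; make-up adds 8 dB, giving -27.7 dBFS.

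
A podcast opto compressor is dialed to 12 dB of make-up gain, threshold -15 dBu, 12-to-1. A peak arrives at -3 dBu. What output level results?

-3 dBu sits 12 dB over threshold.
At 12:1 the overshoot is divided by 12, leaving 1 dB above threshold.
That puts the output at -14 dBu; make-up adds 12 dB, giving -2 dBu.

-2 dBu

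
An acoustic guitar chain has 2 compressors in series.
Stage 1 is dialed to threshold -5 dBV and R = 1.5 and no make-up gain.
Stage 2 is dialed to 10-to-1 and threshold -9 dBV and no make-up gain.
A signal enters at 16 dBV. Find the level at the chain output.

Stage 1: overshoot 21 dB → 21/1.5 = 14 dB → 9 dBV.
Stage 2: overshoot 18 dB → 18/10 = 1.8 dB → -7.2 dBV.

-7.2 dBV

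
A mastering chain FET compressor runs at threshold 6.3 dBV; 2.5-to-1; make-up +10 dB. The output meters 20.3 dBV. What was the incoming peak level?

16.3 dBV

Stripping the +10 dB make-up gives 10.3 dBV at the gain stage.
The compressed level sits 10.3 − 6.3 = 4 dB over threshold.
Input overshoot = R × output overshoot = 10 dB → input = 6.3 + 10 = 16.3 dBV.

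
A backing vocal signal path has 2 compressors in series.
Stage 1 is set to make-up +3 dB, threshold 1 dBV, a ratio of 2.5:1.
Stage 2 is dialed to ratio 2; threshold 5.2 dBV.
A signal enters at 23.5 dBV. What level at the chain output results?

9.1 dBV

Stage 1: 23.5 dBV is 22.5 dB over 1 dBV; at 2.5:1 that becomes 9 dB over, giving 10 dBV; +3 dB make-up → 13 dBV.
Stage 2: overshoot 7.8 dB → 7.8/2 = 3.9 dB → 9.1 dBV.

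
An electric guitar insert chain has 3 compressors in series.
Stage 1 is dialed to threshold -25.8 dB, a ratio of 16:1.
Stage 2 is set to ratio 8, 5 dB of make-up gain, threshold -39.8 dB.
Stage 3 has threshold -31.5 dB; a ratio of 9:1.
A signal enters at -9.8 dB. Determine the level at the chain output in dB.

Stage 1: 16 dB above -25.8 dB, reduced 16:1 to 1 dB above → -24.8 dB.
Stage 2: -24.8 dB is 15 dB over -39.8 dB; at 8:1 that becomes 1.875 dB over, giving -37.925 dB; +5 dB make-up → -32.925 dB.
Stage 3: -32.925 dB ≤ -31.5 dB, so stage 3 doesn't engage; output -32.925 dB.

-32.925 dB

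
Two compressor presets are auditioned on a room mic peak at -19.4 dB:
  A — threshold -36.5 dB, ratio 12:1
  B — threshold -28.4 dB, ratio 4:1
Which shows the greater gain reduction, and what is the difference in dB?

A, by 8.925 dB

A: GR = 17.1 − 17.1/12 = 15.675 dB.
B: GR = 9 − 9/4 = 6.75 dB.
A applies 8.925 dB more gain reduction.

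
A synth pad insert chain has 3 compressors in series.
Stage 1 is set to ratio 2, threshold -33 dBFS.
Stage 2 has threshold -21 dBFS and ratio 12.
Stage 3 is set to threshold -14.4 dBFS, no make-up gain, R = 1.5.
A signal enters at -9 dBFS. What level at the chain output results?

Stage 1: 24 dB above -33 dBFS, reduced 2:1 to 12 dB above → -21 dBFS.
Stage 2: below threshold (-21 ≤ -21); passes unchanged; output -21 dBFS.
Stage 3: below threshold (-21 ≤ -14.4); passes unchanged; output -21 dBFS.

-21 dBFS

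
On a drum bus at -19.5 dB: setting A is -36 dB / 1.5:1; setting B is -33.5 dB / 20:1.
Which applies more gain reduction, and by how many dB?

B, by 7.8 dB

A: 16.5 dB over, compressed to 11 dB over, so 5.5 dB of GR.
B: 14 dB over, compressed to 0.7 dB over, so 13.3 dB of GR.
Difference: 7.8 dB in favour of B.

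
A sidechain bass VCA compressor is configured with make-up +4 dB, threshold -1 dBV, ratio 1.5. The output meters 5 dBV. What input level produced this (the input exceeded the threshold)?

Stripping the +4 dB make-up gives 1 dBV at the gain stage.
The compressed level sits 1 − (-1) = 2 dB over threshold.
Input overshoot = R × output overshoot = 3 dB → input = -1 + 3 = 2 dBV.

2 dBV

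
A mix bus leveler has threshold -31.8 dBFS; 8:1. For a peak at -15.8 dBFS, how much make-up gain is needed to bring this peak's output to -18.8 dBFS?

11 dB

The peak compresses to -31.8 + 16/8 = -29.8 dBFS.
To reach -18.8 dBFS requires -18.8 − (-29.8) = 11 dB of make-up.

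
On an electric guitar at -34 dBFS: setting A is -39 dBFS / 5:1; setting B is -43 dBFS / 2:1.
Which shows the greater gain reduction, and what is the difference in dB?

B, by 0.5 dB

A: GR = 5 − 5/5 = 4 dB.
B: GR = 9 − 9/2 = 4.5 dB.
Difference: 0.5 dB in favour of B.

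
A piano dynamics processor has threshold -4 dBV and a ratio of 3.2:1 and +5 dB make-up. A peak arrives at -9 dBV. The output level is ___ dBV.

-9 dBV is 5 dB below the -4 dBV threshold, so no gain reduction is applied.
Make-up gain adds 5 dB: -9 + 5 = -4 dBV.

-4 dBV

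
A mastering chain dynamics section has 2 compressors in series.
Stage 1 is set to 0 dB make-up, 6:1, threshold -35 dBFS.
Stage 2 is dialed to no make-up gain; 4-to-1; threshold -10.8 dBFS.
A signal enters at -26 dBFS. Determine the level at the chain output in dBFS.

Stage 1: -26 dBFS is 9 dB over -35 dBFS; at 6:1 that becomes 1.5 dB over, giving -33.5 dBFS.
Stage 2: below threshold (-33.5 ≤ -10.8); passes unchanged; output -33.5 dBFS.

-33.5 dBFS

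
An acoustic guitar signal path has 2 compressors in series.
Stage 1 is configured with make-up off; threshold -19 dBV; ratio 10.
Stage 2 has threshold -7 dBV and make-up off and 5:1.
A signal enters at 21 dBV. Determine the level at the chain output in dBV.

Stage 1: 21 dBV is 40 dB over -19 dBV; at 10:1 that becomes 4 dB over, giving -15 dBV.
Stage 2: -15 dBV ≤ -7 dBV, so stage 2 doesn't engage; output -15 dBV.

-15 dBV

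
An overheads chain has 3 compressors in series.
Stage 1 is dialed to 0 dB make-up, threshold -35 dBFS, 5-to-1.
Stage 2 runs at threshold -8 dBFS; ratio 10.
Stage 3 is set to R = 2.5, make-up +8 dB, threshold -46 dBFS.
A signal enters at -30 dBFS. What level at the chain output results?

Stage 1: overshoot 5 dB → 5/5 = 1 dB → -34 dBFS.
Stage 2: -34 dBFS ≤ -8 dBFS, so stage 2 doesn't engage; output -34 dBFS.
Stage 3: overshoot 12 dB → 12/2.5 = 4.8 dB → -41.2 dBFS; +8 dB make-up → -33.2 dBFS.

-33.2 dBFS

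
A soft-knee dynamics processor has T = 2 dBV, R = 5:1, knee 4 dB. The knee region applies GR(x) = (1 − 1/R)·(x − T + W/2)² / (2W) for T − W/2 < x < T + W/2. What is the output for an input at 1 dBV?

0.9 dBV

x − T + W/2 = 1 − 2 + 2 = 1.
GR = (1 − 1/5) × 1² / 8 = 0.8 × 1 / 8 = 0.1 dB.
Output = 1 − 0.1 = 0.9 dBV.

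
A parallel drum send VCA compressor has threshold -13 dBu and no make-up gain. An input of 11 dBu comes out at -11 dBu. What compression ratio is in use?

Input overshoot = 11 − (-13) = 24 dB; output overshoot = -11 − (-13) = 2 dB.
Ratio = 24 / 2 = 12.

12:1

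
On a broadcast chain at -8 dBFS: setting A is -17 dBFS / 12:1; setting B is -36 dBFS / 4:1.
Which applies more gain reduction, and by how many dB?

A: GR = 9 − 9/12 = 8.25 dB.
B: GR = 28 − 28/4 = 21 dB.
Difference: 12.75 dB in favour of B.

B, by 12.75 dB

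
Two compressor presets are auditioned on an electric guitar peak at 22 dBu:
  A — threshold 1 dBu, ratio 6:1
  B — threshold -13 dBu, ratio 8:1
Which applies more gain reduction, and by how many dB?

A: 21 dB over, compressed to 3.5 dB over, so 17.5 dB of GR.
B: 35 dB over, compressed to 4.375 dB over, so 30.625 dB of GR.
Difference: 13.125 dB in favour of B.

B, by 13.125 dB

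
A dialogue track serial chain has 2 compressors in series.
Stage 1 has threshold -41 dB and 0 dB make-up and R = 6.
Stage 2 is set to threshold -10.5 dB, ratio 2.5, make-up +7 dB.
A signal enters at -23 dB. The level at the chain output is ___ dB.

Stage 1: -23 dB is 18 dB over -41 dB; at 6:1 that becomes 3 dB over, giving -38 dB.
Stage 2: below threshold (-38 ≤ -10.5); passes unchanged; make-up brings it to -31 dB.

-31 dB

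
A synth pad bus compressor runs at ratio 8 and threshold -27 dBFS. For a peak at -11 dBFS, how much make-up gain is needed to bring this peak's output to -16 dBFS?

Overshoot 16 dB → 16/8 = 2 dB after compression, so the compressed level is -27 + 2 = -25 dBFS.
Make-up = target − compressed = -16 − (-25) = 9 dB.

9 dB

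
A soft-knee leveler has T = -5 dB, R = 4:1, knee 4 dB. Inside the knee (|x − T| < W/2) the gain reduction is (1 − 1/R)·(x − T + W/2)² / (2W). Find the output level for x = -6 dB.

x − T + W/2 = -6 − (-5) + 2 = 1.
GR = (1 − 1/4) × 1² / 8 = 0.75 × 1 / 8 = 0.09375 dB.
Output = -6 − 0.09375 = -6.09375 dB.

-6.09375 dB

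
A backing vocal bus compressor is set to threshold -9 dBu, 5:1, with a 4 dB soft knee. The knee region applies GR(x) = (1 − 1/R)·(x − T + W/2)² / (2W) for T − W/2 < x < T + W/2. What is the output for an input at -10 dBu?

-10.1 dBu

x − T + W/2 = -10 − (-9) + 2 = 1.
GR = (1 − 1/5) × 1² / 8 = 0.8 × 1 / 8 = 0.1 dB.
Output = -10 − 0.1 = -10.1 dBu.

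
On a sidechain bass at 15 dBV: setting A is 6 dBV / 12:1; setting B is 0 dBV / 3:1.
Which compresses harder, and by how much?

A: 9 dB over, compressed to 0.75 dB over, so 8.25 dB of GR.
B: 15 dB over, compressed to 5 dB over, so 10 dB of GR.
Difference: 1.75 dB in favour of B.

B, by 1.75 dB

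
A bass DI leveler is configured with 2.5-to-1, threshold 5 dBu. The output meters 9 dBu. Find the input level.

15 dBu

Post-compression overshoot = 9 − 5 = 4 dB.
Before 2.5:1 compression the overshoot was 4 × 2.5 = 10 dB, so input = 5 + 10 = 15 dBu.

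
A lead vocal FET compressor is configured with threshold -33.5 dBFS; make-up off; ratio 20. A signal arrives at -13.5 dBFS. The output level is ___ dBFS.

-32.5 dBFS

Overshoot: -13.5 − (-33.5) = 20 dB.
The 20 dB excess becomes 1 dB after 20:1 reduction.
Output = -33.5 + 1 = -32.5 dBFS.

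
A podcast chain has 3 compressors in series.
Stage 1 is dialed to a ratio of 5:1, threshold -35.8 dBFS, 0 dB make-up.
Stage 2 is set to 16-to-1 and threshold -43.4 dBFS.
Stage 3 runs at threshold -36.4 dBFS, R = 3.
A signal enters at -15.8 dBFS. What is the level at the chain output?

Stage 1: overshoot 20 dB → 20/5 = 4 dB → -31.8 dBFS.
Stage 2: -31.8 dBFS is 11.6 dB over -43.4 dBFS; at 16:1 that becomes 0.725 dB over, giving -42.675 dBFS.
Stage 3: -42.675 dBFS is at or below the -36.4 dBFS threshold — no compression; output -42.675 dBFS.

-42.675 dBFS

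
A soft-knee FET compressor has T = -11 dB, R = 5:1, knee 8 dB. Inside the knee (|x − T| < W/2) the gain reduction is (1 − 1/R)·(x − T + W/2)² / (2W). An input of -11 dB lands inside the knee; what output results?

x − T + W/2 = -11 − (-11) + 4 = 4.
GR = (1 − 1/5) × 4² / 16 = 0.8 × 16 / 16 = 0.8 dB.
Output = -11 − 0.8 = -11.8 dB.

-11.8 dB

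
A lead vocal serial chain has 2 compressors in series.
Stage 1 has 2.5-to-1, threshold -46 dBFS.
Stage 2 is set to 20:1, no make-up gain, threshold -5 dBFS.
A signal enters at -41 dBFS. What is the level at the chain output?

Stage 1: overshoot 5 dB → 5/2.5 = 2 dB → -44 dBFS.
Stage 2: below threshold (-44 ≤ -5); passes unchanged; output -44 dBFS.

-44 dBFS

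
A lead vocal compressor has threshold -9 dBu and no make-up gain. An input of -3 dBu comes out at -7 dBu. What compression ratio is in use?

Input overshoot = -3 − (-9) = 6 dB; output overshoot = -7 − (-9) = 2 dB.
Ratio = 6 / 2 = 3.

3:1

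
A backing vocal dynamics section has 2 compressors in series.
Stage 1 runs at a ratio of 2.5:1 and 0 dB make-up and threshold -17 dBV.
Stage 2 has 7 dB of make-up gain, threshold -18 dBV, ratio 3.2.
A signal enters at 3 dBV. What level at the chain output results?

-8.1875 dBV

Stage 1: 3 dBV is 20 dB over -17 dBV; at 2.5:1 that becomes 8 dB over, giving -9 dBV.
Stage 2: overshoot 9 dB → 9/3.2 = 2.8125 dB → -15.1875 dBV; +7 dB make-up → -8.1875 dBV.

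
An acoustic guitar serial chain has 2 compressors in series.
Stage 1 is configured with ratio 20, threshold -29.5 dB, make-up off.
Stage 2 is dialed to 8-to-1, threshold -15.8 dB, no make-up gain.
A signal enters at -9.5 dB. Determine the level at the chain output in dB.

Stage 1: 20 dB above -29.5 dB, reduced 20:1 to 1 dB above → -28.5 dB.
Stage 2: below threshold (-28.5 ≤ -15.8); passes unchanged; output -28.5 dB.

-28.5 dB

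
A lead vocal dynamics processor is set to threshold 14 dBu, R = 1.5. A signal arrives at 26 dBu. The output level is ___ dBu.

22 dBu

26 dBu sits 12 dB over threshold.
At 1.5:1 the overshoot is divided by 1.5, leaving 8 dB above threshold.
That puts the output at 22 dBu.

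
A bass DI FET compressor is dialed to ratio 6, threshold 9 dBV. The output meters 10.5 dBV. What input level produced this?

18 dBV

The compressed level sits 10.5 − 9 = 1.5 dB over threshold.
Undo the ratio: input overshoot = 1.5 × 6 = 9 dB, giving input = 18 dBV.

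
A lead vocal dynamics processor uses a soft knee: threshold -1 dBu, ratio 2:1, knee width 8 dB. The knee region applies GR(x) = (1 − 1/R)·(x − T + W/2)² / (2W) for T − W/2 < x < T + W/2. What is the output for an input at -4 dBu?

-4.03125 dBu

x − T + W/2 = -4 − (-1) + 4 = 1.
GR = (1 − 1/2) × 1² / 16 = 0.5 × 1 / 16 = 0.03125 dB.
Output = -4 − 0.03125 = -4.03125 dBu.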